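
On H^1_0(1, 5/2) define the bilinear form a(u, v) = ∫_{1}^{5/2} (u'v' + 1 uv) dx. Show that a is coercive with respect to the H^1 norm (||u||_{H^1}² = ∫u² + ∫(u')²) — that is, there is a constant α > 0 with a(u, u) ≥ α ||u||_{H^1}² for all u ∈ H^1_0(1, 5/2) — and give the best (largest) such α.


α = 1

Coercivity of a(·,·) on H^1_0(1, 5/2) means a(u, u) ≥ α ||u||_{H^1}² for every u ∈ H^1_0.
The interval has length L = 3/2, and Poincaré/coercivity depend only on L. Here a(u, u) = ∫(u')² + (1)·∫u².
Here c = 1 ≥ 1, so a(u,u) = ∫(u')² + c∫u² ≥ ∫(u')² + ∫u² = ||u||_{H^1}², i.e. α = 1 works. No larger α is possible: a(u,u) ≥ α||u||_{H^1}² means (1−α)∫(u')² ≥ (α−c)∫u², and for the modes u_n = sin(nπ(x−x₀)/L) (x₀ the left endpoint) one has ∫u_n²/∫(u_n')² = (L/(nπ))² → 0, so a(u_n,u_n)/||u_n||_{H^1}² → 1. Hence the optimal constant is α = 1.
Therefore α = 1.


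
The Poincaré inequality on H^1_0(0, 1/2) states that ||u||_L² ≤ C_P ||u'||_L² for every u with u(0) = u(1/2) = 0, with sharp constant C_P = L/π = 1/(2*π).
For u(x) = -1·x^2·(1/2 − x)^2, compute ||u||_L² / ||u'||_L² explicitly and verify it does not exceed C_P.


||u||_L² / ||u'||_L² = sqrt(3)/12 < C_P = 1/(2*π).

u(x) = -1·x^2·(1/2 − x)^2, so u'(x) = x*(-8*x^2 + 6*x - 1)/2.
u(x) = -1·x^2·(1/2 − x)^2 vanishes at x = 0 and x = 1/2, so u ∈ H^1_0(0, 1/2). Differentiate via the product rule and integrate the resulting polynomials term by term.
  ∫_0^1/2 u² dx = ∫_0^1/2 (x^8 - 2*x^7 + 3*x^6/2 - x^5/2 + x^4/16) dx. Term by term:
    ∫_0^1/2 x^8 dx = 1/4608;  ∫_0^1/2 -2*x^7 dx = -1/1024;  ∫_0^1/2 3*x^6/2 dx = 3/1792;
    ∫_0^1/2 -x^5/2 dx = -1/768;  ∫_0^1/2 x^4/16 dx = 1/2560.
  Sum: 1/4608 − 1/1024 + 3/1792 − 1/768 + 1/2560 = 1/322560.
  ∫_0^1/2 (u')² dx = ∫_0^1/2 (16*x^6 - 24*x^5 + 13*x^4 - 3*x^3 + x^2/4) dx. Term by term:
    ∫_0^1/2 16*x^6 dx = 1/56;  ∫_0^1/2 -24*x^5 dx = -1/16;  ∫_0^1/2 13*x^4 dx = 13/160;
    ∫_0^1/2 -3*x^3 dx = -3/64;  ∫_0^1/2 x^2/4 dx = 1/96.
  Sum: 1/56 − 1/16 + 13/160 − 3/64 + 1/96 = 1/6720.
∫_0^1/2 u² dx = 1/322560, so ||u||_L² = sqrt(35)/3360.
∫_0^1/2 (u')² dx = 1/6720, so ||u'||_L² = sqrt(105)/840.
Ratio ||u||_L² / ||u'||_L² = sqrt(3)/12.
Sharp Poincaré constant on H^1_0(0, 1/2) is C_P = L/π = 1/(2*π), achieved by sin(2*π·x).
A polynomial bump cannot attain the sharp Poincaré constant (only the first sine eigenfunction does), so the ratio is strictly less than C_P, consistent with ||u||_L² ≤ C_P ||u'||_L².


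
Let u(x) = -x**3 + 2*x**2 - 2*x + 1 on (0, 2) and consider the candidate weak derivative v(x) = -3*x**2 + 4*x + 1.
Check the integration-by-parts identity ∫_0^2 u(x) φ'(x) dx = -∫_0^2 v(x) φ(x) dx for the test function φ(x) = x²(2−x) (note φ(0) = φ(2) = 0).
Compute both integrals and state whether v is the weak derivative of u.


LHS = 8/3, RHS = -4/3. No, v is not the weak derivative of u.

u(x) = -x**3 + 2*x**2 - 2*x + 1, classical derivative u'(x) = -3*x**2 + 4*x - 2.
φ(x) = x²(2−x), so φ'(x) = x*(4 - 3*x).
Note φ(0) = φ(2) = 0, so the boundary term u·φ vanishes.
LHS = ∫_0^2 u(x) φ'(x) dx = ∫_0^2 (3*x^5 - 10*x^4 + 14*x^3 - 11*x^2 + 4*x) dx. Term by term:
  ∫_0^2 3*x^5 dx = 32;  ∫_0^2 -10*x^4 dx = -64;  ∫_0^2 14*x^3 dx = 56;
  ∫_0^2 -11*x^2 dx = -88/3;  ∫_0^2 4*x dx = 8.
Sum: 32 − 64 + 56 − 88/3 + 8 = 8/3.
So LHS = 8/3.
∫_0^2 v(x) φ(x) dx = ∫_0^2 (3*x^5 - 10*x^4 + 7*x^3 + 2*x^2) dx. Term by term:
  ∫_0^2 3*x^5 dx = 32;  ∫_0^2 -10*x^4 dx = -64;  ∫_0^2 7*x^3 dx = 28;
  ∫_0^2 2*x^2 dx = 16/3.
Sum: 32 − 64 + 28 + 16/3 = 4/3.
So RHS = -∫_0^2 v(x) φ(x) dx = -4/3.
LHS − RHS = 4 ≠ 0, so the identity fails.
(For a valid weak derivative the identity must hold for EVERY test function, in particular this one. The failure shows v is NOT the weak derivative of u.)
Correct weak derivative would be u'(x) = -3*x**2 + 4*x - 2.


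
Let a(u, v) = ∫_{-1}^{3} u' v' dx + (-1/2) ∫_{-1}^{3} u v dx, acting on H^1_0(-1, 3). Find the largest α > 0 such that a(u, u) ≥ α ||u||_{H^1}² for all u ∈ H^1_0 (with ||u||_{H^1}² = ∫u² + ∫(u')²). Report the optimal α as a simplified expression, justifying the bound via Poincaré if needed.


α = (-8 + π^2)/(π^2 + 16)

Coercivity of a(·,·) on H^1_0(-1, 3) means a(u, u) ≥ α ||u||_{H^1}² for every u ∈ H^1_0.
The interval has length L = 4, and Poincaré/coercivity depend only on L. Here a(u, u) = ∫(u')² + (-1/2)·∫u².
Here c = -1/2 < 0 with |c| < (π/L)² = π^2/16, so coercivity still holds. The condition a(u,u) ≥ α||u||_{H^1}² reads (1−α)∫(u')² ≥ (α−c)∫u². Any admissible α is ≤ 1 (rapidly oscillating u have ∫u²/∫(u')² → 0), and α = 1 would force 0 ≥ (1−c)∫u², impossible since c < 1; so 1−α > 0. By the sharp Poincaré inequality on H^1_0 of an interval of length L, ∫(u')² ≥ (π/L)²∫u² with equality for the first sine mode sin(π(x−x₀)/L) (x₀ the left endpoint), so the inequality holds for all u iff (1−α)(π/L)² ≥ α − c, i.e. α ≤ ((π/L)² + c)/((π/L)² + 1) = (1 + c(L/π)²)/(1 + (L/π)²). (Direct route, valid since c ≤ 0: Poincaré gives c∫u² ≥ c(L/π)²∫(u')², so a(u,u) ≥ (1 + c(L/π)²)∫(u')², while ||u||_{H^1}² ≤ (1 + (L/π)²)∫(u')²; dividing yields the same α.) With (π/L)² = π^2/16 and c = -1/2, the largest admissible constant is α = ((π/L)² + c)/((π/L)² + 1).
Simplifying, α = (-8 + π^2)/(π^2 + 16).


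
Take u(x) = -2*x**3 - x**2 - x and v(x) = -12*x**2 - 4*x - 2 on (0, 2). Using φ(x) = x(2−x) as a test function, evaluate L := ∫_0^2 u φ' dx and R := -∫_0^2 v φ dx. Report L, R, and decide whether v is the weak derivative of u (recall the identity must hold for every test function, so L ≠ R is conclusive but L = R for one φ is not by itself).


LHS = 68/5, RHS = 136/5. No, v is not the weak derivative of u.

u(x) = -2*x**3 - x**2 - x, classical derivative u'(x) = -6*x**2 - 2*x - 1.
φ(x) = x(2−x), so φ'(x) = 2 - 2*x.
Note φ(0) = φ(2) = 0, so the boundary term u·φ vanishes.
LHS = ∫_0^2 u(x) φ'(x) dx = ∫_0^2 (4*x^4 - 2*x^3 - 2*x) dx. Term by term:
  ∫_0^2 4*x^4 dx = 128/5;  ∫_0^2 -2*x^3 dx = -8;  ∫_0^2 -2*x dx = -4.
Sum: 128/5 − 8 − 4 = 68/5.
So LHS = 68/5.
∫_0^2 v(x) φ(x) dx = ∫_0^2 (12*x^4 - 20*x^3 - 6*x^2 - 4*x) dx. Term by term:
  ∫_0^2 12*x^4 dx = 384/5;  ∫_0^2 -20*x^3 dx = -80;  ∫_0^2 -6*x^2 dx = -16;
  ∫_0^2 -4*x dx = -8.
Sum: 384/5 − 80 − 16 − 8 = -136/5.
So RHS = -∫_0^2 v(x) φ(x) dx = 136/5.
LHS − RHS = -68/5 ≠ 0, so the identity fails.
(For a valid weak derivative the identity must hold for EVERY test function, in particular this one. The failure shows v is NOT the weak derivative of u.)
Correct weak derivative would be u'(x) = -6*x**2 - 2*x - 1.


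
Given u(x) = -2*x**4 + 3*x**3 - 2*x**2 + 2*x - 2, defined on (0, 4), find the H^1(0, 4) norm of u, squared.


||u||_{H^1}^2 = 38969888/315

The H^1 norm (squared) on an interval (0, L) is
  ||u||_{H^1}^2 = ∫_0^L u(x)^2 dx + ∫_0^L u'(x)^2 dx.
Compute u'(x) = -8*x**3 + 9*x**2 - 4*x + 2.
Then u(x)^2 = 4*x**8 - 12*x**7 + 17*x**6 - 20*x**5 + 24*x**4 - 20*x**3 + 12*x**2 - 8*x + 4 and u'(x)^2 = 64*x**6 - 144*x**5 + 145*x**4 - 104*x**3 + 52*x**2 - 16*x + 4.
Integrate each monomial from 0 to 4 using ∫_0^4 c·x^n dx = c·4^(n+1)/(n+1):
  ∫_0^4 u(x)^2 dx = ∫_0^4 (4*x^8 - 12*x^7 + 17*x^6 - 20*x^5 + 24*x^4 - 20*x^3 + 12*x^2 - 8*x + 4) dx. Term by term:
    ∫_0^4 4*x^8 dx = 1048576/9;  ∫_0^4 -12*x^7 dx = -98304;  ∫_0^4 17*x^6 dx = 278528/7;
    ∫_0^4 -20*x^5 dx = -40960/3;  ∫_0^4 24*x^4 dx = 24576/5;  ∫_0^4 -20*x^3 dx = -1280;
    ∫_0^4 12*x^2 dx = 256;  ∫_0^4 -8*x dx = -64;  ∫_0^4 4 dx = 16.
  Sum: 1048576/9 − 98304 + 278528/7 − 40960/3 + 24576/5 − 1280 + 256 − 64 + 16 = 15177968/315.
  ∫_0^4 u'(x)^2 dx = ∫_0^4 (64*x^6 - 144*x^5 + 145*x^4 - 104*x^3 + 52*x^2 - 16*x + 4) dx. Term by term:
    ∫_0^4 64*x^6 dx = 1048576/7;  ∫_0^4 -144*x^5 dx = -98304;  ∫_0^4 145*x^4 dx = 29696;
    ∫_0^4 -104*x^3 dx = -6656;  ∫_0^4 52*x^2 dx = 3328/3;  ∫_0^4 -16*x dx = -128;
    ∫_0^4 4 dx = 16.
  Sum: 1048576/7 − 98304 + 29696 − 6656 + 3328/3 − 128 + 16 = 1586128/21.
Adding: ||u||_{H^1}^2 = 15177968/315 + 1586128/21 = 38969888/315.


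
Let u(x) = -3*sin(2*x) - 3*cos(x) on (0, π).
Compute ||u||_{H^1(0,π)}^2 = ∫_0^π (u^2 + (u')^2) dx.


||u||_{H^1(0,π)}^2 = 48 + 63*π/2

u'(x) = 3*sin(x) - 6*cos(2*x).
Expand u² and (u')² and integrate term by term on (0, π), using: for integers n ≥ 1, ∫_0^π sin²(nx) dx = ∫_0^π cos²(nx) dx = π/2; for n ≠ n', ∫_0^π sin(nx)sin(n'x) dx = ∫_0^π cos(nx)cos(n'x) dx = 0; and by product-to-sum, ∫_0^π sin(nx)cos(n'x) dx = ½∫_0^π [sin((n+n')x) + sin((n−n')x)] dx, which is 0 when n+n' is even and 2n/(n²−n'²) when n+n' is odd (it need not vanish on (0, π)).
  u² squared terms: (-3)²·∫cos(x)² dx = 9·π/2 = 9*π/2;  (-3)²·∫sin(2x)² dx = 9·π/2 = 9*π/2.
  u² cross terms: 2·(-3)·(-3)·∫cos(x)·sin(2x) dx = 18·(4/3) = 24.
  So ∫_0^π u² dx = 9*π/2 + 9*π/2 + 24 = 24 + 9*π.
  (u')² squared terms: (-6)²·∫cos(2x)² dx = 36·π/2 = 18*π;  (3)²·∫sin(x)² dx = 9·π/2 = 9*π/2.
  (u')² cross terms: 2·(-6)·(3)·∫cos(2x)·sin(x) dx = -36·(-2/3) = 24.
  So ∫_0^π (u')² dx = 18*π + 9*π/2 + 24 = 24 + 45*π/2.
||u||_{H^1}^2 = (24 + 9*π) + (24 + 45*π/2) = 48 + 63*π/2.


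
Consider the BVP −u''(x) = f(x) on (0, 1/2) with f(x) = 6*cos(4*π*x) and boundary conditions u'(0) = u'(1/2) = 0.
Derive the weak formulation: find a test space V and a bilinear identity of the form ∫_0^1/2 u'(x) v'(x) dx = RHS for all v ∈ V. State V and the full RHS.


V = H^1(0, 1/2) (no boundary constraint on v; u is determined up to an additive constant); weak form: ∫_0^1/2 u'v' dx = ∫_0^1/2 (6*cos(4*π*x)) v dx for all v ∈ V.

Multiply both sides by a test function v and integrate from 0 to 1/2:
  ∫_0^1/2 −u''(x) v(x) dx = ∫_0^1/2 f(x) v(x) dx.
Integrate the LHS by parts once:
  ∫_0^1/2 −u'' v dx = −[u'(x) v(x)]_0^1/2 + ∫_0^1/2 u'(x) v'(x) dx.
Thus ∫_0^1/2 u'(x) v'(x) dx = ∫_0^1/2 f(x) v(x) dx + [u'(x) v(x)]_0^1/2.
Choose V so that boundary terms are either known or forced to vanish.
u has homogeneous Neumann: u'(0) = u'(1/2) = 0. So [u' v]_0^1/2 = 0·v(1/2) − 0·v(0) = 0 for any v; take V = H^1(0, 1/2).
Weak formulation: find u (satisfying any essential BC) such that ∫_0^1/2 u'(x) v'(x) dx = ∫_0^1/2 f v dx for all v ∈ V (homogeneous Neumann, so boundary terms vanish).
Substituting f(x) = 6*cos(4*π*x), the right-hand side is ∫_0^1/2 (6*cos(4*π*x)) v dx.
Compatibility check (pure Neumann): taking v ≡ 1 ∈ V gives 0 = ∫_0^1/2 f dx + (0) − (0), i.e. ∫_0^1/2 f dx must equal u'(0) − u'(1/2) = 0. Indeed ∫_0^1/2 (6*cos(4*π*x)) dx = 0, so the data are compatible. The solution is then unique only up to an additive constant (fix it e.g. by requiring ∫_0^1/2 u dx = 0).


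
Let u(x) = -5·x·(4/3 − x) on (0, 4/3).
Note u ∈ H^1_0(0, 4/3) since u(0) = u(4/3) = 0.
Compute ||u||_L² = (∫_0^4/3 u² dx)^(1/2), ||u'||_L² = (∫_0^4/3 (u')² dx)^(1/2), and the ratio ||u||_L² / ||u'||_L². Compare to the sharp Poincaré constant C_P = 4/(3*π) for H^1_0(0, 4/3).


||u||_L² / ||u'||_L² = 2*sqrt(10)/15 < C_P = 4/(3*π).

u(x) = -5·x·(4/3 − x), so u'(x) = 10*x - 20/3.
u(x) = -5·x·(4/3 − x) vanishes at x = 0 and x = 4/3, so u ∈ H^1_0(0, 4/3). Differentiate via the product rule and integrate the resulting polynomials term by term.
  ∫_0^4/3 u² dx = ∫_0^4/3 (25*x^4 - 200*x^3/3 + 400*x^2/9) dx. Term by term:
    ∫_0^4/3 25*x^4 dx = 5120/243;  ∫_0^4/3 -200*x^3/3 dx = -12800/243;  ∫_0^4/3 400*x^2/9 dx = 25600/729.
  Sum: 5120/243 − 12800/243 + 25600/729 = 2560/729.
  ∫_0^4/3 (u')² dx = ∫_0^4/3 (100*x^2 - 400*x/3 + 400/9) dx. Term by term:
    ∫_0^4/3 100*x^2 dx = 6400/81;  ∫_0^4/3 -400*x/3 dx = -3200/27;  ∫_0^4/3 400/9 dx = 1600/27.
  Sum: 6400/81 − 3200/27 + 1600/27 = 1600/81.
∫_0^4/3 u² dx = 2560/729, so ||u||_L² = 16*sqrt(10)/27.
∫_0^4/3 (u')² dx = 1600/81, so ||u'||_L² = 40/9.
Ratio ||u||_L² / ||u'||_L² = 2*sqrt(10)/15.
Sharp Poincaré constant on H^1_0(0, 4/3) is C_P = L/π = 4/(3*π), achieved by sin(3*π/4·x).
A polynomial bump cannot attain the sharp Poincaré constant (only the first sine eigenfunction does), so the ratio is strictly less than C_P, consistent with ||u||_L² ≤ C_P ||u'||_L².


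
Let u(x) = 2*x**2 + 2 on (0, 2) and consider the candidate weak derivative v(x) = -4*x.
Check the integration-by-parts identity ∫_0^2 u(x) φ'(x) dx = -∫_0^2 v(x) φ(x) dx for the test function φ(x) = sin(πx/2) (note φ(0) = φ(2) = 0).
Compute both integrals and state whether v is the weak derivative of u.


LHS = -16/π, RHS = 16/π. No, v is not the weak derivative of u.

u(x) = 2*x**2 + 2, classical derivative u'(x) = 4*x.
φ(x) = sin(πx/2), so φ'(x) = π*cos(π*x/2)/2.
Note φ(0) = φ(2) = 0, so the boundary term u·φ vanishes.
LHS = ∫_0^2 u(x) φ'(x) dx = ∫_0^2 (π*x^2*cos(π*x/2) + π*cos(π*x/2)) dx. Term by term:
  ∫_0^2 π*cos(π*x/2) dx = 0;  ∫_0^2 π*x^2*cos(π*x/2) dx = -16/π.
Sum: 0 − 16/π = -16/π.
So LHS = -16/π.
∫_0^2 v(x) φ(x) dx = ∫_0^2 (-4*x*sin(π*x/2)) dx. Term by term:
  ∫_0^2 -4*x*sin(π*x/2) dx = -16/π.
So RHS = -∫_0^2 v(x) φ(x) dx = 16/π.
LHS − RHS = -32/π ≠ 0, so the identity fails.
(For a valid weak derivative the identity must hold for EVERY test function, in particular this one. The failure shows v is NOT the weak derivative of u.)
Correct weak derivative would be u'(x) = 4*x.


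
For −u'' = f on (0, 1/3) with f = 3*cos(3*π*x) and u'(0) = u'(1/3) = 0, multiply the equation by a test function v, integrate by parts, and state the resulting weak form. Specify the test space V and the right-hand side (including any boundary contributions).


V = H^1(0, 1/3) (no boundary constraint on v; u is determined up to an additive constant); weak form: ∫_0^1/3 u'v' dx = ∫_0^1/3 (3*cos(3*π*x)) v dx for all v ∈ V.

Multiply both sides by a test function v and integrate from 0 to 1/3:
  ∫_0^1/3 −u''(x) v(x) dx = ∫_0^1/3 f(x) v(x) dx.
Integrate the LHS by parts once:
  ∫_0^1/3 −u'' v dx = −[u'(x) v(x)]_0^1/3 + ∫_0^1/3 u'(x) v'(x) dx.
Thus ∫_0^1/3 u'(x) v'(x) dx = ∫_0^1/3 f(x) v(x) dx + [u'(x) v(x)]_0^1/3.
Choose V so that boundary terms are either known or forced to vanish.
u has homogeneous Neumann: u'(0) = u'(1/3) = 0. So [u' v]_0^1/3 = 0·v(1/3) − 0·v(0) = 0 for any v; take V = H^1(0, 1/3).
Weak formulation: find u (satisfying any essential BC) such that ∫_0^1/3 u'(x) v'(x) dx = ∫_0^1/3 f v dx for all v ∈ V (homogeneous Neumann, so boundary terms vanish).
Substituting f(x) = 3*cos(3*π*x), the right-hand side is ∫_0^1/3 (3*cos(3*π*x)) v dx.
Compatibility check (pure Neumann): taking v ≡ 1 ∈ V gives 0 = ∫_0^1/3 f dx + (0) − (0), i.e. ∫_0^1/3 f dx must equal u'(0) − u'(1/3) = 0. Indeed ∫_0^1/3 (3*cos(3*π*x)) dx = 0, so the data are compatible. The solution is then unique only up to an additive constant (fix it e.g. by requiring ∫_0^1/3 u dx = 0).


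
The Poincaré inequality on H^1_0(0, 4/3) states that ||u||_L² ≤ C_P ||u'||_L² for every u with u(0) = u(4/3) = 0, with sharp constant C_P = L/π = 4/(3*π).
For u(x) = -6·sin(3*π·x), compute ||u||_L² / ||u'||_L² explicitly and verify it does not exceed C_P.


||u||_L² / ||u'||_L² = 1/(3*π) < C_P = 4/(3*π).

u(x) = -6·sin(3*π·x), so u'(x) = -18*π*cos(3*π*x).
Writing u(x) = A·sin(kπx/L) with A = -6 and k = 4, use ∫_0^L sin²(kπx/L) dx = L/2 and ∫_0^L cos²(kπx/L) dx = L/2.
u² = 36·sin²(3*π·x) and (u')² = 324*π^2·cos²(3*π·x), and each of sin², cos² integrates to L/2 = 2/3 over (0, 4/3).
∫_0^4/3 u² dx = 24, so ||u||_L² = 2*sqrt(6).
∫_0^4/3 (u')² dx = 216*π^2, so ||u'||_L² = 6*sqrt(6)*π.
Ratio ||u||_L² / ||u'||_L² = 1/(3*π).
Sharp Poincaré constant on H^1_0(0, 4/3) is C_P = L/π = 4/(3*π), achieved by sin(3*π/4·x).
This is the k = 4 harmonic; the ratio L/(kπ) is strictly less than C_P = L/π, consistent with the sharp inequality ||u||_L² ≤ C_P ||u'||_L².


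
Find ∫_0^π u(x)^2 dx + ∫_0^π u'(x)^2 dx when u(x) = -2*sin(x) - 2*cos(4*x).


||u||_{H^1(0,π)}^2 = -272/15 + 38*π

u'(x) = 8*sin(4*x) - 2*cos(x).
Expand u² and (u')² and integrate term by term on (0, π), using: for integers n ≥ 1, ∫_0^π sin²(nx) dx = ∫_0^π cos²(nx) dx = π/2; for n ≠ n', ∫_0^π sin(nx)sin(n'x) dx = ∫_0^π cos(nx)cos(n'x) dx = 0; and by product-to-sum, ∫_0^π sin(nx)cos(n'x) dx = ½∫_0^π [sin((n+n')x) + sin((n−n')x)] dx, which is 0 when n+n' is even and 2n/(n²−n'²) when n+n' is odd (it need not vanish on (0, π)).
  u² squared terms: (-2)²·∫cos(4x)² dx = 4·π/2 = 2*π;  (-2)²·∫sin(x)² dx = 4·π/2 = 2*π.
  u² cross terms: 2·(-2)·(-2)·∫cos(4x)·sin(x) dx = 8·(-2/15) = -16/15.
  So ∫_0^π u² dx = 2*π + 2*π − 16/15 = -16/15 + 4*π.
  (u')² squared terms: (-2)²·∫cos(x)² dx = 4·π/2 = 2*π;  (8)²·∫sin(4x)² dx = 64·π/2 = 32*π.
  (u')² cross terms: 2·(-2)·(8)·∫cos(x)·sin(4x) dx = -32·(8/15) = -256/15.
  So ∫_0^π (u')² dx = 2*π + 32*π − 256/15 = -256/15 + 34*π.
||u||_{H^1}^2 = (-16/15 + 4*π) + (-256/15 + 34*π) = -272/15 + 38*π.


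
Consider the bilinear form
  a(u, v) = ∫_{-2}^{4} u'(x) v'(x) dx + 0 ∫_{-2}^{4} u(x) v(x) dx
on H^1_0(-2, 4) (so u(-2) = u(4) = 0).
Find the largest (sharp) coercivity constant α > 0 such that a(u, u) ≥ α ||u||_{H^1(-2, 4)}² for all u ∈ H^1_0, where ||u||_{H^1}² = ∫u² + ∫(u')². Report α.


α = π^2/(π^2 + 36)

Coercivity of a(·,·) on H^1_0(-2, 4) means a(u, u) ≥ α ||u||_{H^1}² for every u ∈ H^1_0.
The interval has length L = 6, and Poincaré/coercivity depend only on L. Here a(u, u) = ∫(u')² + (0)·∫u².
Here c = 0, so a(u,u) = ∫(u')² alone. The condition a(u,u) ≥ α||u||_{H^1}² reads (1−α)∫(u')² ≥ (α−c)∫u². Any admissible α is ≤ 1 (rapidly oscillating u have ∫u²/∫(u')² → 0), and α = 1 would force 0 ≥ (1−c)∫u², impossible since c < 1; so 1−α > 0. By the sharp Poincaré inequality on H^1_0 of an interval of length L, ∫(u')² ≥ (π/L)²∫u² with equality for the first sine mode sin(π(x−x₀)/L) (x₀ the left endpoint), so the inequality holds for all u iff (1−α)(π/L)² ≥ α − c, i.e. α ≤ ((π/L)² + c)/((π/L)² + 1) = (1 + c(L/π)²)/(1 + (L/π)²). (Direct route, valid since c ≤ 0: Poincaré gives c∫u² ≥ c(L/π)²∫(u')², so a(u,u) ≥ (1 + c(L/π)²)∫(u')², while ||u||_{H^1}² ≤ (1 + (L/π)²)∫(u')²; dividing yields the same α.) With (π/L)² = π^2/36 and c = 0, the largest admissible constant is α = ((π/L)² + c)/((π/L)² + 1).
Simplifying, α = π^2/(π^2 + 36).


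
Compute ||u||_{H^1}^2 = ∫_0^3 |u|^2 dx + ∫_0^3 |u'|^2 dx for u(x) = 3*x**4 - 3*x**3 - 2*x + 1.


||u||_{H^1}^2 = 4073331/140

The H^1 norm (squared) on an interval (0, L) is
  ||u||_{H^1}^2 = ∫_0^L u(x)^2 dx + ∫_0^L u'(x)^2 dx.
Compute u'(x) = 12*x**3 - 9*x**2 - 2.
Then u(x)^2 = 9*x**8 - 18*x**7 + 9*x**6 - 12*x**5 + 18*x**4 - 6*x**3 + 4*x**2 - 4*x + 1 and u'(x)^2 = 144*x**6 - 216*x**5 + 81*x**4 - 48*x**3 + 36*x**2 + 4.
Integrate each monomial from 0 to 3 using ∫_0^3 c·x^n dx = c·3^(n+1)/(n+1):
  ∫_0^3 u(x)^2 dx = ∫_0^3 (9*x^8 - 18*x^7 + 9*x^6 - 12*x^5 + 18*x^4 - 6*x^3 + 4*x^2 - 4*x + 1) dx. Term by term:
    ∫_0^3 9*x^8 dx = 19683;  ∫_0^3 -18*x^7 dx = -59049/4;  ∫_0^3 9*x^6 dx = 19683/7;
    ∫_0^3 -12*x^5 dx = -1458;  ∫_0^3 18*x^4 dx = 4374/5;  ∫_0^3 -6*x^3 dx = -243/2;
    ∫_0^3 4*x^2 dx = 36;  ∫_0^3 -4*x dx = -18;  ∫_0^3 1 dx = 3.
  Sum: 19683 − 59049/4 + 19683/7 − 1458 + 4374/5 − 243/2 + 36 − 18 + 3 = 986847/140.
  ∫_0^3 u'(x)^2 dx = ∫_0^3 (144*x^6 - 216*x^5 + 81*x^4 - 48*x^3 + 36*x^2 + 4) dx. Term by term:
    ∫_0^3 144*x^6 dx = 314928/7;  ∫_0^3 -216*x^5 dx = -26244;  ∫_0^3 81*x^4 dx = 19683/5;
    ∫_0^3 -48*x^3 dx = -972;  ∫_0^3 36*x^2 dx = 324;  ∫_0^3 4 dx = 12.
  Sum: 314928/7 − 26244 + 19683/5 − 972 + 324 + 12 = 771621/35.
Adding: ||u||_{H^1}^2 = 986847/140 + 771621/35 = 4073331/140.


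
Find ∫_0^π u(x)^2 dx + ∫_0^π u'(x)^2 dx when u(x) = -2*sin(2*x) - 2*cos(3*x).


||u||_{H^1(0,π)}^2 = -64 + 30*π

u'(x) = 6*sin(3*x) - 4*cos(2*x).
Expand u² and (u')² and integrate term by term on (0, π), using: for integers n ≥ 1, ∫_0^π sin²(nx) dx = ∫_0^π cos²(nx) dx = π/2; for n ≠ n', ∫_0^π sin(nx)sin(n'x) dx = ∫_0^π cos(nx)cos(n'x) dx = 0; and by product-to-sum, ∫_0^π sin(nx)cos(n'x) dx = ½∫_0^π [sin((n+n')x) + sin((n−n')x)] dx, which is 0 when n+n' is even and 2n/(n²−n'²) when n+n' is odd (it need not vanish on (0, π)).
  u² squared terms: (-2)²·∫cos(3x)² dx = 4·π/2 = 2*π;  (-2)²·∫sin(2x)² dx = 4·π/2 = 2*π.
  u² cross terms: 2·(-2)·(-2)·∫cos(3x)·sin(2x) dx = 8·(-4/5) = -32/5.
  So ∫_0^π u² dx = 2*π + 2*π − 32/5 = -32/5 + 4*π.
  (u')² squared terms: (-4)²·∫cos(2x)² dx = 16·π/2 = 8*π;  (6)²·∫sin(3x)² dx = 36·π/2 = 18*π.
  (u')² cross terms: 2·(-4)·(6)·∫cos(2x)·sin(3x) dx = -48·(6/5) = -288/5.
  So ∫_0^π (u')² dx = 8*π + 18*π − 288/5 = -288/5 + 26*π.
||u||_{H^1}^2 = (-32/5 + 4*π) + (-288/5 + 26*π) = -64 + 30*π.


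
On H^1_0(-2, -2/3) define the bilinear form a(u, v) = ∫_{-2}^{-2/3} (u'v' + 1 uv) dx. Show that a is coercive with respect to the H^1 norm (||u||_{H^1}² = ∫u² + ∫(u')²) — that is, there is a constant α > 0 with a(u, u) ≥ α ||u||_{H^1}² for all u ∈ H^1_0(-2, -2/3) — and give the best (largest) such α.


α = 1

Coercivity of a(·,·) on H^1_0(-2, -2/3) means a(u, u) ≥ α ||u||_{H^1}² for every u ∈ H^1_0.
The interval has length L = 4/3, and Poincaré/coercivity depend only on L. Here a(u, u) = ∫(u')² + (1)·∫u².
Here c = 1 ≥ 1, so a(u,u) = ∫(u')² + c∫u² ≥ ∫(u')² + ∫u² = ||u||_{H^1}², i.e. α = 1 works. No larger α is possible: a(u,u) ≥ α||u||_{H^1}² means (1−α)∫(u')² ≥ (α−c)∫u², and for the modes u_n = sin(nπ(x−x₀)/L) (x₀ the left endpoint) one has ∫u_n²/∫(u_n')² = (L/(nπ))² → 0, so a(u_n,u_n)/||u_n||_{H^1}² → 1. Hence the optimal constant is α = 1.
Therefore α = 1.


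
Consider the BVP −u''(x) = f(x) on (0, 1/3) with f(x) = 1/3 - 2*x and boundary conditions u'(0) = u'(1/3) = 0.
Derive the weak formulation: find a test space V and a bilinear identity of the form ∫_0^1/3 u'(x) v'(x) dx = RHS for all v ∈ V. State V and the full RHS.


V = H^1(0, 1/3) (no boundary constraint on v; u is determined up to an additive constant); weak form: ∫_0^1/3 u'v' dx = ∫_0^1/3 (1/3 - 2*x) v dx for all v ∈ V.

Multiply both sides by a test function v and integrate from 0 to 1/3:
  ∫_0^1/3 −u''(x) v(x) dx = ∫_0^1/3 f(x) v(x) dx.
Integrate the LHS by parts once:
  ∫_0^1/3 −u'' v dx = −[u'(x) v(x)]_0^1/3 + ∫_0^1/3 u'(x) v'(x) dx.
Thus ∫_0^1/3 u'(x) v'(x) dx = ∫_0^1/3 f(x) v(x) dx + [u'(x) v(x)]_0^1/3.
Choose V so that boundary terms are either known or forced to vanish.
u has homogeneous Neumann: u'(0) = u'(1/3) = 0. So [u' v]_0^1/3 = 0·v(1/3) − 0·v(0) = 0 for any v; take V = H^1(0, 1/3).
Weak formulation: find u (satisfying any essential BC) such that ∫_0^1/3 u'(x) v'(x) dx = ∫_0^1/3 f v dx for all v ∈ V (homogeneous Neumann, so boundary terms vanish).
Substituting f(x) = 1/3 - 2*x, the right-hand side is ∫_0^1/3 (1/3 - 2*x) v dx.
Compatibility check (pure Neumann): taking v ≡ 1 ∈ V gives 0 = ∫_0^1/3 f dx + (0) − (0), i.e. ∫_0^1/3 f dx must equal u'(0) − u'(1/3) = 0. Indeed ∫_0^1/3 (1/3 - 2*x) dx = 0, so the data are compatible. The solution is then unique only up to an additive constant (fix it e.g. by requiring ∫_0^1/3 u dx = 0).


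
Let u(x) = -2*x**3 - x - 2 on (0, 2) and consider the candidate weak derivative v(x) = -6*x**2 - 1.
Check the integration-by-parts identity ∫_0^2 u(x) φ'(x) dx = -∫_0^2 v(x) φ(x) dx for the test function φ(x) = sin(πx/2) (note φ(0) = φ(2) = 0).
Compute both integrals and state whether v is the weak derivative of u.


LHS = -192/π^3 + 52/π, RHS = -192/π^3 + 52/π. Yes, v = u' weakly.

u(x) = -2*x**3 - x - 2, classical derivative u'(x) = -6*x**2 - 1.
φ(x) = sin(πx/2), so φ'(x) = π*cos(π*x/2)/2.
Note φ(0) = φ(2) = 0, so the boundary term u·φ vanishes.
LHS = ∫_0^2 u(x) φ'(x) dx = ∫_0^2 (-π*x^3*cos(π*x/2) - π*x*cos(π*x/2)/2 - π*cos(π*x/2)) dx. Term by term:
  ∫_0^2 -π*cos(π*x/2) dx = 0;  ∫_0^2 -π*x^3*cos(π*x/2) dx = -192/π^3 + 48/π;  ∫_0^2 -π*x*cos(π*x/2)/2 dx = 4/π.
Sum: 0 + -192/π^3 + 48/π + 4/π = -192/π^3 + 52/π.
So LHS = -192/π^3 + 52/π.
∫_0^2 v(x) φ(x) dx = ∫_0^2 (-6*x^2*sin(π*x/2) - sin(π*x/2)) dx. Term by term:
  ∫_0^2 -sin(π*x/2) dx = -4/π;  ∫_0^2 -6*x^2*sin(π*x/2) dx = -48/π + 192/π^3.
Sum: -4/π + -48/π + 192/π^3 = -52/π + 192/π^3.
So RHS = -∫_0^2 v(x) φ(x) dx = -192/π^3 + 52/π.
LHS = RHS, so the identity holds for this test φ.
Moreover u is smooth here and v(x) = u'(x) = -6*x**2 - 1 pointwise, so the identity holds for every test function. Hence v is the weak derivative of u.


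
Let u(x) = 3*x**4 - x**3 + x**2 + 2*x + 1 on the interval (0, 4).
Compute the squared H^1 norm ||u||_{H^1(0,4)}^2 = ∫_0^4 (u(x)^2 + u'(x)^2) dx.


||u||_{H^1}^2 = 3772204/7

The H^1 norm (squared) on an interval (0, L) is
  ||u||_{H^1}^2 = ∫_0^L u(x)^2 dx + ∫_0^L u'(x)^2 dx.
Compute u'(x) = 12*x**3 - 3*x**2 + 2*x + 2.
Then u(x)^2 = 9*x**8 - 6*x**7 + 7*x**6 + 10*x**5 + 3*x**4 + 2*x**3 + 6*x**2 + 4*x + 1 and u'(x)^2 = 144*x**6 - 72*x**5 + 57*x**4 + 36*x**3 - 8*x**2 + 8*x + 4.
Integrate each monomial from 0 to 4 using ∫_0^4 c·x^n dx = c·4^(n+1)/(n+1):
  ∫_0^4 u(x)^2 dx = ∫_0^4 (9*x^8 - 6*x^7 + 7*x^6 + 10*x^5 + 3*x^4 + 2*x^3 + 6*x^2 + 4*x + 1) dx. Term by term:
    ∫_0^4 9*x^8 dx = 262144;  ∫_0^4 -6*x^7 dx = -49152;  ∫_0^4 7*x^6 dx = 16384;
    ∫_0^4 10*x^5 dx = 20480/3;  ∫_0^4 3*x^4 dx = 3072/5;  ∫_0^4 2*x^3 dx = 128;
    ∫_0^4 6*x^2 dx = 128;  ∫_0^4 4*x dx = 32;  ∫_0^4 1 dx = 4.
  Sum: 262144 − 49152 + 16384 + 20480/3 + 3072/5 + 128 + 128 + 32 + 4 = 3556636/15.
  ∫_0^4 u'(x)^2 dx = ∫_0^4 (144*x^6 - 72*x^5 + 57*x^4 + 36*x^3 - 8*x^2 + 8*x + 4) dx. Term by term:
    ∫_0^4 144*x^6 dx = 2359296/7;  ∫_0^4 -72*x^5 dx = -49152;  ∫_0^4 57*x^4 dx = 58368/5;
    ∫_0^4 36*x^3 dx = 2304;  ∫_0^4 -8*x^2 dx = -512/3;  ∫_0^4 8*x dx = 64;
    ∫_0^4 4 dx = 16.
  Sum: 2359296/7 − 49152 + 58368/5 + 2304 − 512/3 + 64 + 16 = 31686608/105.
Adding: ||u||_{H^1}^2 = 3556636/15 + 31686608/105 = 3772204/7.


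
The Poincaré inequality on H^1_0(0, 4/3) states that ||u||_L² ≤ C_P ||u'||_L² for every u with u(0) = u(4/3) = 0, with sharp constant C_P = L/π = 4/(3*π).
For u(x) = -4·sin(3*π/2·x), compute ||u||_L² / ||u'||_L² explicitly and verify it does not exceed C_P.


||u||_L² / ||u'||_L² = 2/(3*π) < C_P = 4/(3*π).

u(x) = -4·sin(3*π/2·x), so u'(x) = -6*π*cos(3*π*x/2).
Writing u(x) = A·sin(kπx/L) with A = -4 and k = 2, use ∫_0^L sin²(kπx/L) dx = L/2 and ∫_0^L cos²(kπx/L) dx = L/2.
u² = 16·sin²(3*π/2·x) and (u')² = 36*π^2·cos²(3*π/2·x), and each of sin², cos² integrates to L/2 = 2/3 over (0, 4/3).
∫_0^4/3 u² dx = 32/3, so ||u||_L² = 4*sqrt(6)/3.
∫_0^4/3 (u')² dx = 24*π^2, so ||u'||_L² = 2*sqrt(6)*π.
Ratio ||u||_L² / ||u'||_L² = 2/(3*π).
Sharp Poincaré constant on H^1_0(0, 4/3) is C_P = L/π = 4/(3*π), achieved by sin(3*π/4·x).
This is the k = 2 harmonic; the ratio L/(kπ) is strictly less than C_P = L/π, consistent with the sharp inequality ||u||_L² ≤ C_P ||u'||_L².


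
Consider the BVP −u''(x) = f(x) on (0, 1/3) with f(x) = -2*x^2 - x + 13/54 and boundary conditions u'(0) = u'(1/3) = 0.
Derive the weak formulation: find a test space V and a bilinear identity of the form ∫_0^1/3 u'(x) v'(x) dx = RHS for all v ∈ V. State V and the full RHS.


V = H^1(0, 1/3) (no boundary constraint on v; u is determined up to an additive constant); weak form: ∫_0^1/3 u'v' dx = ∫_0^1/3 (-2*x^2 - x + 13/54) v dx for all v ∈ V.

Multiply both sides by a test function v and integrate from 0 to 1/3:
  ∫_0^1/3 −u''(x) v(x) dx = ∫_0^1/3 f(x) v(x) dx.
Integrate the LHS by parts once:
  ∫_0^1/3 −u'' v dx = −[u'(x) v(x)]_0^1/3 + ∫_0^1/3 u'(x) v'(x) dx.
Thus ∫_0^1/3 u'(x) v'(x) dx = ∫_0^1/3 f(x) v(x) dx + [u'(x) v(x)]_0^1/3.
Choose V so that boundary terms are either known or forced to vanish.
u has homogeneous Neumann: u'(0) = u'(1/3) = 0. So [u' v]_0^1/3 = 0·v(1/3) − 0·v(0) = 0 for any v; take V = H^1(0, 1/3).
Weak formulation: find u (satisfying any essential BC) such that ∫_0^1/3 u'(x) v'(x) dx = ∫_0^1/3 f v dx for all v ∈ V (homogeneous Neumann, so boundary terms vanish).
Substituting f(x) = -2*x^2 - x + 13/54, the right-hand side is ∫_0^1/3 (-2*x^2 - x + 13/54) v dx.
Compatibility check (pure Neumann): taking v ≡ 1 ∈ V gives 0 = ∫_0^1/3 f dx + (0) − (0), i.e. ∫_0^1/3 f dx must equal u'(0) − u'(1/3) = 0. Indeed ∫_0^1/3 (-2*x^2 - x + 13/54) dx = 0, so the data are compatible. The solution is then unique only up to an additive constant (fix it e.g. by requiring ∫_0^1/3 u dx = 0).


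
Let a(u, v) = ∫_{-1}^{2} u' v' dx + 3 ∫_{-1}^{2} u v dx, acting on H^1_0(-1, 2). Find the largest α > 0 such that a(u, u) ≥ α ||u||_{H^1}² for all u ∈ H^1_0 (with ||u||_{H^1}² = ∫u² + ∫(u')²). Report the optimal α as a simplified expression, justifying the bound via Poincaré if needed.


α = 1

Coercivity of a(·,·) on H^1_0(-1, 2) means a(u, u) ≥ α ||u||_{H^1}² for every u ∈ H^1_0.
The interval has length L = 3, and Poincaré/coercivity depend only on L. Here a(u, u) = ∫(u')² + (3)·∫u².
Here c = 3 ≥ 1, so a(u,u) = ∫(u')² + c∫u² ≥ ∫(u')² + ∫u² = ||u||_{H^1}², i.e. α = 1 works. No larger α is possible: a(u,u) ≥ α||u||_{H^1}² means (1−α)∫(u')² ≥ (α−c)∫u², and for the modes u_n = sin(nπ(x−x₀)/L) (x₀ the left endpoint) one has ∫u_n²/∫(u_n')² = (L/(nπ))² → 0, so a(u_n,u_n)/||u_n||_{H^1}² → 1. Hence the optimal constant is α = 1.
Therefore α = 1.


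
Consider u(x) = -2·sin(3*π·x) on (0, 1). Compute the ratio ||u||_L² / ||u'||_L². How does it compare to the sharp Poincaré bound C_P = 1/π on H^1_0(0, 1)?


||u||_L² / ||u'||_L² = 1/(3*π) < C_P = 1/π.

u(x) = -2·sin(3*π·x), so u'(x) = -6*π*cos(3*π*x).
Writing u(x) = A·sin(kπx/L) with A = -2 and k = 3, use ∫_0^L sin²(kπx/L) dx = L/2 and ∫_0^L cos²(kπx/L) dx = L/2.
u² = 4·sin²(3*π·x) and (u')² = 36*π^2·cos²(3*π·x), and each of sin², cos² integrates to L/2 = 1/2 over (0, 1).
∫_0^1 u² dx = 2, so ||u||_L² = sqrt(2).
∫_0^1 (u')² dx = 18*π^2, so ||u'||_L² = 3*sqrt(2)*π.
Ratio ||u||_L² / ||u'||_L² = 1/(3*π).
Sharp Poincaré constant on H^1_0(0, 1) is C_P = L/π = 1/π, achieved by sin(π·x).
This is the k = 3 harmonic; the ratio L/(kπ) is strictly less than C_P = L/π, consistent with the sharp inequality ||u||_L² ≤ C_P ||u'||_L².


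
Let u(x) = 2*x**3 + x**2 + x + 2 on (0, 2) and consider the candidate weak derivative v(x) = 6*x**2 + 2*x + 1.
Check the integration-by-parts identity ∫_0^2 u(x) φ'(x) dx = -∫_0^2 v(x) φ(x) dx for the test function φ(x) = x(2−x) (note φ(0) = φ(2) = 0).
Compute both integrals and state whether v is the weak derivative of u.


LHS = -68/5, RHS = -68/5. Yes, v = u' weakly.

u(x) = 2*x**3 + x**2 + x + 2, classical derivative u'(x) = 6*x**2 + 2*x + 1.
φ(x) = x(2−x), so φ'(x) = 2 - 2*x.
Note φ(0) = φ(2) = 0, so the boundary term u·φ vanishes.
LHS = ∫_0^2 u(x) φ'(x) dx = ∫_0^2 (-4*x^4 + 2*x^3 - 2*x + 4) dx. Term by term:
  ∫_0^2 -4*x^4 dx = -128/5;  ∫_0^2 2*x^3 dx = 8;  ∫_0^2 -2*x dx = -4;
  ∫_0^2 4 dx = 8.
Sum: -128/5 + 8 − 4 + 8 = -68/5.
So LHS = -68/5.
∫_0^2 v(x) φ(x) dx = ∫_0^2 (-6*x^4 + 10*x^3 + 3*x^2 + 2*x) dx. Term by term:
  ∫_0^2 -6*x^4 dx = -192/5;  ∫_0^2 10*x^3 dx = 40;  ∫_0^2 3*x^2 dx = 8;
  ∫_0^2 2*x dx = 4.
Sum: -192/5 + 40 + 8 + 4 = 68/5.
So RHS = -∫_0^2 v(x) φ(x) dx = -68/5.
LHS = RHS, so the identity holds for this test φ.
Moreover u is smooth here and v(x) = u'(x) = 6*x**2 + 2*x + 1 pointwise, so the identity holds for every test function. Hence v is the weak derivative of u.


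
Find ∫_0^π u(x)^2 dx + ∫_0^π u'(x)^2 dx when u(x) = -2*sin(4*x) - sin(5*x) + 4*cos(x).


||u||_{H^1(0,π)}^2 = -256/15 + 63*π

u'(x) = -4*sin(x) - 8*cos(4*x) - 5*cos(5*x).
Expand u² and (u')² and integrate term by term on (0, π), using: for integers n ≥ 1, ∫_0^π sin²(nx) dx = ∫_0^π cos²(nx) dx = π/2; for n ≠ n', ∫_0^π sin(nx)sin(n'x) dx = ∫_0^π cos(nx)cos(n'x) dx = 0; and by product-to-sum, ∫_0^π sin(nx)cos(n'x) dx = ½∫_0^π [sin((n+n')x) + sin((n−n')x)] dx, which is 0 when n+n' is even and 2n/(n²−n'²) when n+n' is odd (it need not vanish on (0, π)).
  u² squared terms: (-1)²·∫sin(5x)² dx = 1·π/2 = π/2;  (-2)²·∫sin(4x)² dx = 4·π/2 = 2*π;  (4)²·∫cos(x)² dx = 16·π/2 = 8*π.
  u² cross terms: 2·(-1)·(-2)·∫sin(5x)·sin(4x) dx = 4·(0) = 0;  2·(-1)·(4)·∫sin(5x)·cos(x) dx = -8·(0) = 0;  2·(-2)·(4)·∫sin(4x)·cos(x) dx = -16·(8/15) = -128/15.
  So ∫_0^π u² dx = π/2 + 2*π + 8*π + 0 + 0 − 128/15 = -128/15 + 21*π/2.
  (u')² squared terms: (-8)²·∫cos(4x)² dx = 64·π/2 = 32*π;  (-5)²·∫cos(5x)² dx = 25·π/2 = 25*π/2;  (-4)²·∫sin(x)² dx = 16·π/2 = 8*π.
  (u')² cross terms: 2·(-8)·(-5)·∫cos(4x)·cos(5x) dx = 80·(0) = 0;  2·(-8)·(-4)·∫cos(4x)·sin(x) dx = 64·(-2/15) = -128/15;  2·(-5)·(-4)·∫cos(5x)·sin(x) dx = 40·(0) = 0.
  So ∫_0^π (u')² dx = 32*π + 25*π/2 + 8*π + 0 − 128/15 + 0 = -128/15 + 105*π/2.
||u||_{H^1}^2 = (-128/15 + 21*π/2) + (-128/15 + 105*π/2) = -256/15 + 63*π.


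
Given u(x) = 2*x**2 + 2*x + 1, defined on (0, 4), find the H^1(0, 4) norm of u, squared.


||u||_{H^1}^2 = 10116/5

The H^1 norm (squared) on an interval (0, L) is
  ||u||_{H^1}^2 = ∫_0^L u(x)^2 dx + ∫_0^L u'(x)^2 dx.
Compute u'(x) = 4*x + 2.
Then u(x)^2 = 4*x**4 + 8*x**3 + 8*x**2 + 4*x + 1 and u'(x)^2 = 16*x**2 + 16*x + 4.
Integrate each monomial from 0 to 4 using ∫_0^4 c·x^n dx = c·4^(n+1)/(n+1):
  ∫_0^4 u(x)^2 dx = ∫_0^4 (4*x^4 + 8*x^3 + 8*x^2 + 4*x + 1) dx. Term by term:
    ∫_0^4 4*x^4 dx = 4096/5;  ∫_0^4 8*x^3 dx = 512;  ∫_0^4 8*x^2 dx = 512/3;
    ∫_0^4 4*x dx = 32;  ∫_0^4 1 dx = 4.
  Sum: 4096/5 + 512 + 512/3 + 32 + 4 = 23068/15.
  ∫_0^4 u'(x)^2 dx = ∫_0^4 (16*x^2 + 16*x + 4) dx. Term by term:
    ∫_0^4 16*x^2 dx = 1024/3;  ∫_0^4 16*x dx = 128;  ∫_0^4 4 dx = 16.
  Sum: 1024/3 + 128 + 16 = 1456/3.
Adding: ||u||_{H^1}^2 = 23068/15 + 1456/3 = 10116/5.


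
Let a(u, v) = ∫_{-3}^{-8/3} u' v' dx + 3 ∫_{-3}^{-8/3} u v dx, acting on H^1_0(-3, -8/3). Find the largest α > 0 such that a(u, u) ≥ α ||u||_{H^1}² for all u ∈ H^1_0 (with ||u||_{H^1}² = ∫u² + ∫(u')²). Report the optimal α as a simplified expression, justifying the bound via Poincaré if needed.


α = 1

Coercivity of a(·,·) on H^1_0(-3, -8/3) means a(u, u) ≥ α ||u||_{H^1}² for every u ∈ H^1_0.
The interval has length L = 1/3, and Poincaré/coercivity depend only on L. Here a(u, u) = ∫(u')² + (3)·∫u².
Here c = 3 ≥ 1, so a(u,u) = ∫(u')² + c∫u² ≥ ∫(u')² + ∫u² = ||u||_{H^1}², i.e. α = 1 works. No larger α is possible: a(u,u) ≥ α||u||_{H^1}² means (1−α)∫(u')² ≥ (α−c)∫u², and for the modes u_n = sin(nπ(x−x₀)/L) (x₀ the left endpoint) one has ∫u_n²/∫(u_n')² = (L/(nπ))² → 0, so a(u_n,u_n)/||u_n||_{H^1}² → 1. Hence the optimal constant is α = 1.
Therefore α = 1.


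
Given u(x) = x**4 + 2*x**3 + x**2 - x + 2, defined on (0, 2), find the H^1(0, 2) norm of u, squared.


||u||_{H^1}^2 = 483118/315

The H^1 norm (squared) on an interval (0, L) is
  ||u||_{H^1}^2 = ∫_0^L u(x)^2 dx + ∫_0^L u'(x)^2 dx.
Compute u'(x) = 4*x**3 + 6*x**2 + 2*x - 1.
Then u(x)^2 = x**8 + 4*x**7 + 6*x**6 + 2*x**5 + x**4 + 6*x**3 + 5*x**2 - 4*x + 4 and u'(x)^2 = 16*x**6 + 48*x**5 + 52*x**4 + 16*x**3 - 8*x**2 - 4*x + 1.
Integrate each monomial from 0 to 2 using ∫_0^2 c·x^n dx = c·2^(n+1)/(n+1):
  ∫_0^2 u(x)^2 dx = ∫_0^2 (x^8 + 4*x^7 + 6*x^6 + 2*x^5 + x^4 + 6*x^3 + 5*x^2 - 4*x + 4) dx. Term by term:
    ∫_0^2 x^8 dx = 512/9;  ∫_0^2 4*x^7 dx = 128;  ∫_0^2 6*x^6 dx = 768/7;
    ∫_0^2 2*x^5 dx = 64/3;  ∫_0^2 x^4 dx = 32/5;  ∫_0^2 6*x^3 dx = 24;
    ∫_0^2 5*x^2 dx = 40/3;  ∫_0^2 -4*x dx = -8;  ∫_0^2 4 dx = 8.
  Sum: 512/9 + 128 + 768/7 + 64/3 + 32/5 + 24 + 40/3 − 8 + 8 = 113296/315.
  ∫_0^2 u'(x)^2 dx = ∫_0^2 (16*x^6 + 48*x^5 + 52*x^4 + 16*x^3 - 8*x^2 - 4*x + 1) dx. Term by term:
    ∫_0^2 16*x^6 dx = 2048/7;  ∫_0^2 48*x^5 dx = 512;  ∫_0^2 52*x^4 dx = 1664/5;
    ∫_0^2 16*x^3 dx = 64;  ∫_0^2 -8*x^2 dx = -64/3;  ∫_0^2 -4*x dx = -8;
    ∫_0^2 1 dx = 2.
  Sum: 2048/7 + 512 + 1664/5 + 64 − 64/3 − 8 + 2 = 123274/105.
Adding: ||u||_{H^1}^2 = 113296/315 + 123274/105 = 483118/315.


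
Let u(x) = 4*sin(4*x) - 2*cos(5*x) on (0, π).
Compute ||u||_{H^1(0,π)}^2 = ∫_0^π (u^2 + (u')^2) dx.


||u||_{H^1(0,π)}^2 = 3328/9 + 188*π

u'(x) = 10*sin(5*x) + 16*cos(4*x).
Expand u² and (u')² and integrate term by term on (0, π), using: for integers n ≥ 1, ∫_0^π sin²(nx) dx = ∫_0^π cos²(nx) dx = π/2; for n ≠ n', ∫_0^π sin(nx)sin(n'x) dx = ∫_0^π cos(nx)cos(n'x) dx = 0; and by product-to-sum, ∫_0^π sin(nx)cos(n'x) dx = ½∫_0^π [sin((n+n')x) + sin((n−n')x)] dx, which is 0 when n+n' is even and 2n/(n²−n'²) when n+n' is odd (it need not vanish on (0, π)).
  u² squared terms: (-2)²·∫cos(5x)² dx = 4·π/2 = 2*π;  (4)²·∫sin(4x)² dx = 16·π/2 = 8*π.
  u² cross terms: 2·(-2)·(4)·∫cos(5x)·sin(4x) dx = -16·(-8/9) = 128/9.
  So ∫_0^π u² dx = 2*π + 8*π + 128/9 = 128/9 + 10*π.
  (u')² squared terms: (10)²·∫sin(5x)² dx = 100·π/2 = 50*π;  (16)²·∫cos(4x)² dx = 256·π/2 = 128*π.
  (u')² cross terms: 2·(10)·(16)·∫sin(5x)·cos(4x) dx = 320·(10/9) = 3200/9.
  So ∫_0^π (u')² dx = 50*π + 128*π + 3200/9 = 3200/9 + 178*π.
||u||_{H^1}^2 = (128/9 + 10*π) + (3200/9 + 178*π) = 3328/9 + 188*π.


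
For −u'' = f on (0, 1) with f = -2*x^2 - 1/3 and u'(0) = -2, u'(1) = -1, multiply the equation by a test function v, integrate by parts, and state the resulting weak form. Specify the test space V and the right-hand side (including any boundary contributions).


V = H^1(0, 1) (v unrestricted at boundary; u is determined up to an additive constant); weak form: ∫_0^1 u'v' dx = ∫_0^1 (-2*x^2 - 1/3) v dx − v(1) + 2·v(0) for all v ∈ V.

Multiply both sides by a test function v and integrate from 0 to 1:
  ∫_0^1 −u''(x) v(x) dx = ∫_0^1 f(x) v(x) dx.
Integrate the LHS by parts once:
  ∫_0^1 −u'' v dx = −[u'(x) v(x)]_0^1 + ∫_0^1 u'(x) v'(x) dx.
Thus ∫_0^1 u'(x) v'(x) dx = ∫_0^1 f(x) v(x) dx + [u'(x) v(x)]_0^1.
Choose V so that boundary terms are either known or forced to vanish.
u has inhomogeneous Neumann u'(0) = -2, u'(1) = -1. [u' v]_0^1 = (-1)·v(1) − (-2)·v(0) = − v(1) + 2·v(0). Take V = H^1(0, 1); boundary term becomes part of RHS.
Weak formulation: find u (satisfying any essential BC) such that ∫_0^1 u'(x) v'(x) dx = ∫_0^1 f v dx − v(1) + 2·v(0) for all v ∈ V (Neumann data are natural BCs: they enter the RHS as boundary terms).
Substituting f(x) = -2*x^2 - 1/3, the right-hand side is ∫_0^1 (-2*x^2 - 1/3) v dx − v(1) + 2·v(0).
Compatibility check (pure Neumann): taking v ≡ 1 ∈ V gives 0 = ∫_0^1 f dx + (-1) − (-2), i.e. ∫_0^1 f dx must equal u'(0) − u'(1) = -1. Indeed ∫_0^1 (-2*x^2 - 1/3) dx = -1, so the data are compatible. The solution is then unique only up to an additive constant (fix it e.g. by requiring ∫_0^1 u dx = 0).


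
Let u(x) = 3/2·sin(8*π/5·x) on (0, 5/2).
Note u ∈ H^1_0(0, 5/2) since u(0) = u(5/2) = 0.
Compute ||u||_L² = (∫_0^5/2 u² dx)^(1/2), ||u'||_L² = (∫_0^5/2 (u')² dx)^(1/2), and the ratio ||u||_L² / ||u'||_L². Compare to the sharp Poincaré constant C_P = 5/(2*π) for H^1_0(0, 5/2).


||u||_L² / ||u'||_L² = 5/(8*π) < C_P = 5/(2*π).

u(x) = 3/2·sin(8*π/5·x), so u'(x) = 12*π*cos(8*π*x/5)/5.
Writing u(x) = A·sin(kπx/L) with A = 3/2 and k = 4, use ∫_0^L sin²(kπx/L) dx = L/2 and ∫_0^L cos²(kπx/L) dx = L/2.
u² = 9/4·sin²(8*π/5·x) and (u')² = 144*π^2/25·cos²(8*π/5·x), and each of sin², cos² integrates to L/2 = 5/4 over (0, 5/2).
∫_0^5/2 u² dx = 45/16, so ||u||_L² = 3*sqrt(5)/4.
∫_0^5/2 (u')² dx = 36*π^2/5, so ||u'||_L² = 6*sqrt(5)*π/5.
Ratio ||u||_L² / ||u'||_L² = 5/(8*π).
Sharp Poincaré constant on H^1_0(0, 5/2) is C_P = L/π = 5/(2*π), achieved by sin(2*π/5·x).
This is the k = 4 harmonic; the ratio L/(kπ) is strictly less than C_P = L/π, consistent with the sharp inequality ||u||_L² ≤ C_P ||u'||_L².
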